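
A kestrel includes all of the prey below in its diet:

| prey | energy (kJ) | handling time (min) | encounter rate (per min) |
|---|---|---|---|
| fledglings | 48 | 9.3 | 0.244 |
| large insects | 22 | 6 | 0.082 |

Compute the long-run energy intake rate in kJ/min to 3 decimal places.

R = (0.244×48 + 0.082×22) / (1 + 0.244×9.3 + 0.082×6) = 13.52/3.761 = 3.594 kJ/min.

3.594 kJ/min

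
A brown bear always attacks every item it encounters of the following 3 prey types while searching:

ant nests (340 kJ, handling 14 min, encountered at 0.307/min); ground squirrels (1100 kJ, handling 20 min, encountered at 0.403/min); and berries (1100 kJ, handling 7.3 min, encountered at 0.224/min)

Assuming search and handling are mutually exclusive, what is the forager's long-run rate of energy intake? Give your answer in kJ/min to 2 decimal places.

Energy encountered per unit search time: 0.307×340 + 0.403×1100 + 0.224×1100 = 794.1 kJ/min.
Handling time per unit search time: 0.307×14 + 0.403×20 + 0.224×7.3 = 13.99.
Rate = 794.1/(1 + 13.99) = 52.96 kJ/min.

52.96 kJ/min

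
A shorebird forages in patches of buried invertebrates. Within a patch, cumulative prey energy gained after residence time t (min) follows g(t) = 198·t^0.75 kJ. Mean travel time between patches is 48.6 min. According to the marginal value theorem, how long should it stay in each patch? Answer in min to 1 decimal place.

145.8 min

By the marginal value theorem, leave when the instantaneous gain rate g'(t) equals the habitat-wide average g(t)/(T + t).
g'(t) = 0.75·198·t^-0.25. Setting 0.75·198·t^-0.25 = 198·t^0.75/(48.6+t) gives 0.75(48.6+t) = t, so 0.25·t = 0.75×48.6.
t* = 0.75×48.6/0.25 = 145.8 min.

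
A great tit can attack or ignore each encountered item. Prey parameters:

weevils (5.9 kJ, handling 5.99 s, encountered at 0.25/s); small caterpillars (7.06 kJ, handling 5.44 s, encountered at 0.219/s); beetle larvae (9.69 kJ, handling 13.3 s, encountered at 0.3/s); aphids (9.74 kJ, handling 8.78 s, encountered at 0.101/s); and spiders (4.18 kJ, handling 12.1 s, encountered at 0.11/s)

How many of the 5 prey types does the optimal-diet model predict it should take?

Profitabilities (E/h, kJ/s): small caterpillars 1.3, aphids 1.11, weevils 0.985, beetle larvae 0.729, spiders 0.345. Add prey in this order while the next type's profitability exceeds the intake rate on those already taken.
Rate on top 1: 0.7056. aphids: 1.11 > 0.7056 → include.
Rate on top 2: 0.8219. weevils: 0.985 > 0.8219 → include.
Rate on top 3: 0.8753. beetle larvae: 0.729 < 0.8753 → exclude; stop.
Optimal diet: small caterpillars, aphids, weevils — 3 of 5 types.

3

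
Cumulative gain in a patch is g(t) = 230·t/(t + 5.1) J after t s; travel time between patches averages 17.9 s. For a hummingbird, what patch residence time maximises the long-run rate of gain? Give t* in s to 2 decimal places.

By the marginal value theorem, leave when the instantaneous gain rate g'(t) equals the habitat-wide average g(t)/(T + t).
g'(t) = 230·5.1/(t + 5.1)². Setting 230·5.1/(t+5.1)² = 230t/[(t+5.1)(17.9+t)] gives 5.1(17.9+t) = t(t+5.1), so t² = 5.1×17.9 = 91.29.
t* = √91.29 = 9.555 s.

9.55 s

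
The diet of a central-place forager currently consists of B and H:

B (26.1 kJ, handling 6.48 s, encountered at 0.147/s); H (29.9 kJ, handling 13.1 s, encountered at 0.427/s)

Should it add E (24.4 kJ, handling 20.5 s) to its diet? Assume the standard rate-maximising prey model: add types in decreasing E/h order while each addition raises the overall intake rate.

Intake rate on the current diet: R = (0.147×26.1 + 0.427×29.9) / (1 + 0.147×6.48 + 0.427×13.1) = 16.6/7.546 = 2.2 kJ/s.
E: E/h = 24.4/20.5 = 1.19 kJ/s.
Since 1.19 < R, time spent handling E is better spent searching.

No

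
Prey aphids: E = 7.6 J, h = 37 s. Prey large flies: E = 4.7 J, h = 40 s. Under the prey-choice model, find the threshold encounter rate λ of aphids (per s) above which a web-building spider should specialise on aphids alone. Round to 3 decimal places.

Drop large flies once their profitability E₂/h₂ falls below the rate achievable on aphids alone: E₂/h₂ = λE₁/(1 + λh₁).
Solve for λ: λE₁h₂ = E₂(1 + λh₁) → λ(E₁h₂ − E₂h₁) = E₂ → λ = E₂/(E₁h₂ − E₂h₁).
λ = 4.7/(7.6×40 − 4.7×37) = 4.7/130.1 = 0.03613 per s.

0.036 per s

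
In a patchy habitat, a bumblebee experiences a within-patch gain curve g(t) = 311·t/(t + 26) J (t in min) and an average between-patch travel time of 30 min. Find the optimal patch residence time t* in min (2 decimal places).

Optimal t* satisfies g'(t*) = g(t*)/(T + t*).
g'(t) = 311·26/(t + 26)². Setting 311·26/(t+26)² = 311t/[(t+26)(30+t)] gives 26(30+t) = t(t+26), so t² = 26×30 = 780.
t* = √780 = 27.93 min.

27.93 min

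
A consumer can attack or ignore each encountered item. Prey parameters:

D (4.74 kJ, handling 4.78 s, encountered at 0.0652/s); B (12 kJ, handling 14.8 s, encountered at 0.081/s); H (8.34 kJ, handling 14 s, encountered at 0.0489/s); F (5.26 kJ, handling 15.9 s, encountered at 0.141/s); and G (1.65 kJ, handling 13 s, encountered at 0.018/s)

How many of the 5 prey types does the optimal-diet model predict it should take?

Rank by E/h (kJ/s): D 0.992, B 0.811, H 0.596, F 0.331, G 0.127. Include each in turn until the next type's E/h falls below the running intake rate.
Rate on top 1: 0.2356. B: 0.811 > 0.2356 → include.
Rate on top 2: 0.5103. H: 0.596 > 0.5103 → include.
Rate on top 3: 0.5286. F: 0.331 < 0.5286 → exclude; stop.
Optimal diet: D, B, H — 3 of 5 types.

3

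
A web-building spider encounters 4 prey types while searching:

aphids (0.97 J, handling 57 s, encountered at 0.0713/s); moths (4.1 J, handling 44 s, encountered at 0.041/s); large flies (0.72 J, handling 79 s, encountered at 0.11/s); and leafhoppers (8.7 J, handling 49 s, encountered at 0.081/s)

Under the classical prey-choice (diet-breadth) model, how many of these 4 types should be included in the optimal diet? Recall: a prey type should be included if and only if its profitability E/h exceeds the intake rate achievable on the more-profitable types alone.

Profitabilities (E/h, J/s): leafhoppers 0.178, moths 0.0932, aphids 0.017, large flies 0.00911. Add prey in this order while the next type's profitability exceeds the intake rate on those already taken.
Rate on top 1: 0.1418. moths: 0.0932 < 0.1418 → exclude; stop.
Optimal diet: leafhoppers — 1 of 4 types.

1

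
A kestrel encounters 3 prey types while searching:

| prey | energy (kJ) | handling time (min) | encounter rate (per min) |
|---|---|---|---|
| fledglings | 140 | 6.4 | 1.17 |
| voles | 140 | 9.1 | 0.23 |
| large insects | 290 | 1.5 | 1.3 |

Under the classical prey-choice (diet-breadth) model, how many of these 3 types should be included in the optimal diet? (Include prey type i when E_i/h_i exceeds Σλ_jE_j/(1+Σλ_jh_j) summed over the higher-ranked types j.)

1

E/h in descending order: large insects 193, fledglings 21.9, voles 15.4 kJ/min. The optimal diet is the largest prefix of this list for which every included type satisfies E_i/h_i > R on the types above it.
Rate on top 1: 127.8. fledglings: 21.9 < 127.8 → exclude; stop.
Optimal diet: large insects — 1 of 3 types.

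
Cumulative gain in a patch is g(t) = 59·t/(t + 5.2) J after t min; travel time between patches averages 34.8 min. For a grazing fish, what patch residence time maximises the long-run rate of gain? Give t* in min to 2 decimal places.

13.45 min

Maximise g(t)/(T+t): set derivative to zero → g'(t)(T+t) = g(t).
g'(t) = 59·5.2/(t + 5.2)². Setting 59·5.2/(t+5.2)² = 59t/[(t+5.2)(34.8+t)] gives 5.2(34.8+t) = t(t+5.2), so t² = 5.2×34.8 = 181.
t* = √181 = 13.45 min.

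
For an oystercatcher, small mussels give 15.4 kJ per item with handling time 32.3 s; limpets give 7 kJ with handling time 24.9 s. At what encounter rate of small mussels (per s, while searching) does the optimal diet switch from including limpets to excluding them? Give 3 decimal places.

0.044 per s

The zero-one rule: include limpets iff E₂/h₂ > λE₁/(1+λh₁). Equality gives the switch point.
λE₁h₂ = E₂ + λE₂h₁ ⇒ λ = E₂/(E₁h₂ − E₂h₁) = 7/(383.5 − 226.1) = 0.04448 per s.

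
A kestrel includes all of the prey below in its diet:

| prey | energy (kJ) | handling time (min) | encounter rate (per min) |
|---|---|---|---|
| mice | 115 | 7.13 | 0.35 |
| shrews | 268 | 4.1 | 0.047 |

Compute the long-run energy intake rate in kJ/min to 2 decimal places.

R = Σλ_iE_i / (1 + Σλ_ih_i)
Numerator: 0.35×115 + 0.047×268 = 52.85
Denominator: 1 + 0.35×7.13 + 0.047×4.1 = 3.688
R = 52.85/3.688 = 14.33 kJ/min

14.33 kJ/min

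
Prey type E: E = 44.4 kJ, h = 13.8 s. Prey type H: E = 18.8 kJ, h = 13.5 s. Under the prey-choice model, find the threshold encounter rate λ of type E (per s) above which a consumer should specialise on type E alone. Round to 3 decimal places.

0.055 per s

Drop type H once their profitability E₂/h₂ falls below the rate achievable on type E alone: E₂/h₂ = λE₁/(1 + λh₁).
Solve for λ: λE₁h₂ = E₂(1 + λh₁) → λ(E₁h₂ − E₂h₁) = E₂ → λ = E₂/(E₁h₂ − E₂h₁).
λ = 18.8/(44.4×13.5 − 18.8×13.8) = 18.8/340 = 0.0553 per s.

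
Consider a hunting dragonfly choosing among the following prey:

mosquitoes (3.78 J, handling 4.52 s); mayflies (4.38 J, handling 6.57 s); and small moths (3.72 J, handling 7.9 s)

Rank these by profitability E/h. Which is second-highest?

mayflies

In descending order of E/h:
mosquitoes: 3.78/4.52 = 0.836 J/s
mayflies: 4.38/6.57 = 0.667 J/s
small moths: 3.72/7.9 = 0.471 J/s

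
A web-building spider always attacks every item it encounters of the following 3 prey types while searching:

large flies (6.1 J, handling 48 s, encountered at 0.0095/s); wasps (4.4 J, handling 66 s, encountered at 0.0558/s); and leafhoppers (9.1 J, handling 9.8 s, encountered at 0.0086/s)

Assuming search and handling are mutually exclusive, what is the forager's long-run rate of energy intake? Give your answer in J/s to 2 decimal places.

Energy encountered per unit search time: 0.0095×6.1 + 0.0558×4.4 + 0.0086×9.1 = 0.3817 J/s.
Handling time per unit search time: 0.0095×48 + 0.0558×66 + 0.0086×9.8 = 4.223.
Rate = 0.3817/(1 + 4.223) = 0.07309 J/s.

0.07 J/s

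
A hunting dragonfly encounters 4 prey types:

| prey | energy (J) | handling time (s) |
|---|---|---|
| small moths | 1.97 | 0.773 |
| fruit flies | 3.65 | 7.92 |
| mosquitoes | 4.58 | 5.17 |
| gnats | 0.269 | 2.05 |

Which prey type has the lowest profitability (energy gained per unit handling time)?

In descending order of E/h:
small moths: 1.97/0.773 = 2.55 J/s
mosquitoes: 4.58/5.17 = 0.886 J/s
fruit flies: 3.65/7.92 = 0.461 J/s
gnats: 0.269/2.05 = 0.131 J/s

gnats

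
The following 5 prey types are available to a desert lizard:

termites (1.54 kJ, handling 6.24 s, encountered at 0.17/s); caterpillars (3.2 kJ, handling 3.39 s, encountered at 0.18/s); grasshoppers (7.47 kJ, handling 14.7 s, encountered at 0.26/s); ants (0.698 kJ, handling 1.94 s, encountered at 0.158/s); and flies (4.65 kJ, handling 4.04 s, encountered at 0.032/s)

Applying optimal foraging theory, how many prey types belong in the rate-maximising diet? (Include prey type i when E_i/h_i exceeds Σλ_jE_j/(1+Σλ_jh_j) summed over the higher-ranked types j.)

3

Profitabilities (E/h, kJ/s): flies 1.15, caterpillars 0.944, grasshoppers 0.508, ants 0.36, termites 0.247. Add prey in this order while the next type's profitability exceeds the intake rate on those already taken.
Rate on top 1: 0.1318. caterpillars: 0.944 > 0.1318 → include.
Rate on top 2: 0.4167. grasshoppers: 0.508 > 0.4167 → include.
Rate on top 3: 0.4795. ants: 0.36 < 0.4795 → exclude; stop.
Optimal diet: flies, caterpillars, grasshoppers — 3 of 5 types.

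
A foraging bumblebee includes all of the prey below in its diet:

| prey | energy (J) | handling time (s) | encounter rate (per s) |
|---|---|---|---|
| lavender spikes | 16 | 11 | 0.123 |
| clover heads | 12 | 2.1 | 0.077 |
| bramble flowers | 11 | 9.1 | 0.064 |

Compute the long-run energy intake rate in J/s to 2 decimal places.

1.16 J/s

R = (0.123×16 + 0.077×12 + 0.064×11) / (1 + 0.123×11 + 0.077×2.1 + 0.064×9.1) = 3.596/3.097 = 1.161 J/s.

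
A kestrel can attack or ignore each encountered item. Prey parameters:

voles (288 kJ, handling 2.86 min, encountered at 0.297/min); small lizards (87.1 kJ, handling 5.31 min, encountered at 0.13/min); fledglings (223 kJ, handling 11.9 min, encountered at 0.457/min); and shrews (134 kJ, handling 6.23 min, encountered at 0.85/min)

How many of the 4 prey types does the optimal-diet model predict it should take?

E/h in descending order: voles 101, shrews 21.5, fledglings 18.7, small lizards 16.4 kJ/min. The optimal diet is the largest prefix of this list for which every included type satisfies E_i/h_i > R on the types above it.
Rate on top 1: 46.25. shrews: 21.5 < 46.25 → exclude; stop.
Optimal diet: voles — 1 of 4 types.

1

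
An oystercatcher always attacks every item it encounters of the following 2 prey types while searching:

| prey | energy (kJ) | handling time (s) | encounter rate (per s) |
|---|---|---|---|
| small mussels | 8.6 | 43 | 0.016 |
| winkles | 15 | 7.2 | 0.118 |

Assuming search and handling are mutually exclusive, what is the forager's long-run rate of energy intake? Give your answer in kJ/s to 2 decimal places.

0.75 kJ/s

Energy encountered per unit search time: 0.016×8.6 + 0.118×15 = 1.908 kJ/s.
Handling time per unit search time: 0.016×43 + 0.118×7.2 = 1.538.
Rate = 1.908/(1 + 1.538) = 0.7517 kJ/s.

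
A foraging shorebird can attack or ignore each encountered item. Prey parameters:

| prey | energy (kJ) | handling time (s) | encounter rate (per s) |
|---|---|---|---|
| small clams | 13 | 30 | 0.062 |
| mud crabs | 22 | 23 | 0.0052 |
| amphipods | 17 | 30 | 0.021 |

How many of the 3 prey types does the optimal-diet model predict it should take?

Rank by E/h (kJ/s): mud crabs 0.957, amphipods 0.567, small clams 0.433. Include each in turn until the next type's E/h falls below the running intake rate.
Rate on top 1: 0.1022. amphipods: 0.567 > 0.1022 → include.
Rate on top 2: 0.2694. small clams: 0.433 > 0.2694 → include.
Optimal diet: mud crabs, amphipods, small clams — 3 of 3 types.

3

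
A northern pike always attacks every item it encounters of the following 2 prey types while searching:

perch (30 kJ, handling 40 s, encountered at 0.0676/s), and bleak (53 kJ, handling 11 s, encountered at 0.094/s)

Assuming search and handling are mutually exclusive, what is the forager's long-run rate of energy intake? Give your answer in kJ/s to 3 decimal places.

R = (0.0676×30 + 0.094×53) / (1 + 0.0676×40 + 0.094×11) = 7.01/4.738 = 1.48 kJ/s.

1.480 kJ/s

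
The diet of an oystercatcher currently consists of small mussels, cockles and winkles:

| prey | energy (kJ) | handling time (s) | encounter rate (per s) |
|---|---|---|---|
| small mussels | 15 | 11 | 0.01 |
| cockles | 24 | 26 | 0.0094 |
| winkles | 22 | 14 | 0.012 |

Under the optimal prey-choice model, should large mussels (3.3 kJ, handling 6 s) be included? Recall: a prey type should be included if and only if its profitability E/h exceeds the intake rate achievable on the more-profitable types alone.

Yes

On small mussels, cockles and winkles alone, R = ΣλE/(1+Σλh) = 0.6396/1.522 = 0.4201 kJ/s.
Profitability of large mussels: 3.3/6 = 0.55 kJ/s.
0.55 > 0.4201, so adding large mussels raises the average — include it.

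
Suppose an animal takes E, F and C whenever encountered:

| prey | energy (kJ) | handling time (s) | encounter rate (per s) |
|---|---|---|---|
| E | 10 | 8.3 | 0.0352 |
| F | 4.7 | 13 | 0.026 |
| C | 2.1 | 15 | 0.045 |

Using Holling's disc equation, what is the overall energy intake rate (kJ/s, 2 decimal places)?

R = Σλ_iE_i / (1 + Σλ_ih_i)
Numerator: 0.0352×10 + 0.026×4.7 + 0.045×2.1 = 0.5687
Denominator: 1 + 0.0352×8.3 + 0.026×13 + 0.045×15 = 2.305
R = 0.5687/2.305 = 0.2467 kJ/s

0.25 kJ/s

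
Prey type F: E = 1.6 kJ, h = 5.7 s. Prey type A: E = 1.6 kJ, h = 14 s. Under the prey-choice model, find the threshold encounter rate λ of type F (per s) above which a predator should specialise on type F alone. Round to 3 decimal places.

The zero-one rule: include type A iff E₂/h₂ > λE₁/(1+λh₁). Equality gives the switch point.
λE₁h₂ = E₂ + λE₂h₁ ⇒ λ = E₂/(E₁h₂ − E₂h₁) = 1.6/(22.4 − 9.12) = 0.1205 per s.

0.120 per s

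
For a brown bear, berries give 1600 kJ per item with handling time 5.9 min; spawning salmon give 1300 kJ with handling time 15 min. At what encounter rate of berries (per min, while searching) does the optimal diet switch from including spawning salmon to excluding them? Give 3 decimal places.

0.080 per min

At the threshold, the rate on berries alone equals the profitability of spawning salmon: λ·1600/(1 + λ·5.9) = 1300/15 = 86.67.
Rearranging, λ(1600 − 86.67×5.9) = 86.67, so λ = 86.67/1089 = 0.07961 per min.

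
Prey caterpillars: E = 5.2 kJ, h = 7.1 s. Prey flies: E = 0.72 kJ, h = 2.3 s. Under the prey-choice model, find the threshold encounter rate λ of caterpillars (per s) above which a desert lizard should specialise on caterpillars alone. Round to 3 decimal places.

At the threshold, the rate on caterpillars alone equals the profitability of flies: λ·5.2/(1 + λ·7.1) = 0.72/2.3 = 0.313.
Rearranging, λ(5.2 − 0.313×7.1) = 0.313, so λ = 0.313/2.977 = 0.1051 per s.

0.105 per s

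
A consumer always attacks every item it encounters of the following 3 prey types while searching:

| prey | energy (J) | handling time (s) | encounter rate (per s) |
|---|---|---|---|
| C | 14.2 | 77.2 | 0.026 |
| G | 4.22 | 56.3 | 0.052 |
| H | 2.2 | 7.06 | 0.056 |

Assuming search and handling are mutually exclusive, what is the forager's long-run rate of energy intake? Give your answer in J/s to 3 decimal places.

R = Σλ_iE_i / (1 + Σλ_ih_i)
Numerator: 0.026×14.2 + 0.052×4.22 + 0.056×2.2 = 0.7118
Denominator: 1 + 0.026×77.2 + 0.052×56.3 + 0.056×7.06 = 6.33
R = 0.7118/6.33 = 0.1125 J/s

0.112 J/s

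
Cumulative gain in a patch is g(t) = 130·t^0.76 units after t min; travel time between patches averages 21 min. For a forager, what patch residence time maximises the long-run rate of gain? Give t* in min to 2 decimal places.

Maximise g(t)/(T+t): set derivative to zero → g'(t)(T+t) = g(t).
g'(t) = 0.76·130·t^-0.24. Setting 0.76·130·t^-0.24 = 130·t^0.76/(21+t) gives 0.76(21+t) = t, so 0.24·t = 0.76×21.
t* = 0.76×21/0.24 = 66.5 min.

66.50 min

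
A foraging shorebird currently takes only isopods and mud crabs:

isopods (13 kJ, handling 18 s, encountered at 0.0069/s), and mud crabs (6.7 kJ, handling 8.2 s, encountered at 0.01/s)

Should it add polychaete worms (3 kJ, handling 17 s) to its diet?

On isopods and mud crabs alone, R = ΣλE/(1+Σλh) = 0.1567/1.206 = 0.1299 kJ/s.
Profitability of polychaete worms: 3/17 = 0.1765 kJ/s.
Since 0.1765 > R, including polychaete worms increases the long-run rate.

Yes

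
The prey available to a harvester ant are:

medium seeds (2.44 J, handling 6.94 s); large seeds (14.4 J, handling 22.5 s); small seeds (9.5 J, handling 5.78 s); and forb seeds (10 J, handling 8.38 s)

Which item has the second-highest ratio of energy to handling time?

Profitability E/h (J/s): medium seeds = 2.44/6.94 = 0.352, large seeds = 14.4/22.5 = 0.64, small seeds = 9.5/5.78 = 1.64, forb seeds = 10/8.38 = 1.19.
Ranked: small seeds > forb seeds > large seeds > medium seeds.

forb seeds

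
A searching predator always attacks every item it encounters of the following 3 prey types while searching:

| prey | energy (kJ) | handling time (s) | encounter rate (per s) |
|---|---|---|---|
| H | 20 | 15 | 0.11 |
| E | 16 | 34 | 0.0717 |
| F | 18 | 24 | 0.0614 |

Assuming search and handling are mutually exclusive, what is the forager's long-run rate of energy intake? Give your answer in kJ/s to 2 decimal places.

0.68 kJ/s

R = (0.11×20 + 0.0717×16 + 0.0614×18) / (1 + 0.11×15 + 0.0717×34 + 0.0614×24) = 4.452/6.561 = 0.6786 kJ/s.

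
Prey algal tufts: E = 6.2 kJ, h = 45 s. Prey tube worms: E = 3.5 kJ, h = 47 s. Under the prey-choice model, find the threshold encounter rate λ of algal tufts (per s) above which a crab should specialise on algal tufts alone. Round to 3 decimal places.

0.026 per s

At the threshold, the rate on algal tufts alone equals the profitability of tube worms: λ·6.2/(1 + λ·45) = 3.5/47 = 0.07447.
Rearranging, λ(6.2 − 0.07447×45) = 0.07447, so λ = 0.07447/2.849 = 0.02614 per s.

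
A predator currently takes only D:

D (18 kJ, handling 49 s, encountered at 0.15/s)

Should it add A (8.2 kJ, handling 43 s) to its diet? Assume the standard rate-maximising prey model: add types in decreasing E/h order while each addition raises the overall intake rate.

No

Current rate: (0.15×18)/(1 + 0.15×49) = 0.3234 kJ/s.
Profitability of A: 8.2/43 = 0.1907 kJ/s.
Since 0.1907 < R, time spent handling A is better spent searching.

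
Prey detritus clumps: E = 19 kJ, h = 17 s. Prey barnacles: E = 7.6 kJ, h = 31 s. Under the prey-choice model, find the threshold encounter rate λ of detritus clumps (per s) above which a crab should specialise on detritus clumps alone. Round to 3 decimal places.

Drop barnacles once their profitability E₂/h₂ falls below the rate achievable on detritus clumps alone: E₂/h₂ = λE₁/(1 + λh₁).
Solve for λ: λE₁h₂ = E₂(1 + λh₁) → λ(E₁h₂ − E₂h₁) = E₂ → λ = E₂/(E₁h₂ − E₂h₁).
λ = 7.6/(19×31 − 7.6×17) = 7.6/459.8 = 0.01653 per s.

0.017 per s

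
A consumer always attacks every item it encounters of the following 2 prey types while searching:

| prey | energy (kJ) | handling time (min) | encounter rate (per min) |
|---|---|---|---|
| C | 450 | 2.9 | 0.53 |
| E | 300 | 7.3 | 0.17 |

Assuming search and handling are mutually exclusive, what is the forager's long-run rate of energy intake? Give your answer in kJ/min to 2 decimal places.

76.63 kJ/min

R = Σλ_iE_i / (1 + Σλ_ih_i)
Numerator: 0.53×450 + 0.17×300 = 289.5
Denominator: 1 + 0.53×2.9 + 0.17×7.3 = 3.778
R = 289.5/3.778 = 76.63 kJ/min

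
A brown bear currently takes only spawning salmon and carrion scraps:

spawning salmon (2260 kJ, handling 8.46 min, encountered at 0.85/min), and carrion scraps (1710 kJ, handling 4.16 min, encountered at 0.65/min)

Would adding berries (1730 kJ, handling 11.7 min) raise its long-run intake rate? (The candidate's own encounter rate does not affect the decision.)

On spawning salmon and carrion scraps alone, R = ΣλE/(1+Σλh) = 3032/10.9 = 278.3 kJ/min.
Profitability of berries: 1730/11.7 = 147.9 kJ/min.
Since 147.9 < R, time spent handling berries is better spent searching.

No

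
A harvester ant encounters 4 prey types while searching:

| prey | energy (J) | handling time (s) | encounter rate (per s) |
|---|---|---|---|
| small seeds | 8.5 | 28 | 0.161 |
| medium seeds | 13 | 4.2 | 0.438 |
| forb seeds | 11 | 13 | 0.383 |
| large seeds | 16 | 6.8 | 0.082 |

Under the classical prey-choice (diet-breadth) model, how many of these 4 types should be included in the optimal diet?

Rank by E/h (J/s): medium seeds 3.1, large seeds 2.35, forb seeds 0.846, small seeds 0.304. Include each in turn until the next type's E/h falls below the running intake rate.
Rate on top 1: 2.005. large seeds: 2.35 > 2.005 → include.
Rate on top 2: 2.062. forb seeds: 0.846 < 2.062 → exclude; stop.
Optimal diet: medium seeds, large seeds — 2 of 4 types.

2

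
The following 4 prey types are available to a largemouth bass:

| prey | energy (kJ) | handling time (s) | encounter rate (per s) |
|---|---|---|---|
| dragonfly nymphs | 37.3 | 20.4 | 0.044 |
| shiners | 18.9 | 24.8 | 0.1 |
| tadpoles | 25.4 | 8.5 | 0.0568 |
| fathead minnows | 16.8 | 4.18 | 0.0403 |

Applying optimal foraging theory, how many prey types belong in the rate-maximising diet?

3

Profitabilities (E/h, kJ/s): fathead minnows 4.02, tadpoles 2.99, dragonfly nymphs 1.83, shiners 0.762. Add prey in this order while the next type's profitability exceeds the intake rate on those already taken.
Rate on top 1: 0.5794. tadpoles: 2.99 > 0.5794 → include.
Rate on top 2: 1.284. dragonfly nymphs: 1.83 > 1.284 → include.
Rate on top 3: 1.476. shiners: 0.762 < 1.476 → exclude; stop.
Optimal diet: fathead minnows, tadpoles, dragonfly nymphs — 3 of 4 types.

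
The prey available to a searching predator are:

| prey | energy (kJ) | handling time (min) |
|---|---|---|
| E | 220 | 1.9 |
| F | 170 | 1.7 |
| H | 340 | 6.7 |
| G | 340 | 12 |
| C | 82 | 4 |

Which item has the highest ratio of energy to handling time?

In descending order of E/h:
E: 220/1.9 = 116 kJ/min
F: 170/1.7 = 100 kJ/min
H: 340/6.7 = 50.7 kJ/min
G: 340/12 = 28.3 kJ/min
C: 82/4 = 20.5 kJ/min

E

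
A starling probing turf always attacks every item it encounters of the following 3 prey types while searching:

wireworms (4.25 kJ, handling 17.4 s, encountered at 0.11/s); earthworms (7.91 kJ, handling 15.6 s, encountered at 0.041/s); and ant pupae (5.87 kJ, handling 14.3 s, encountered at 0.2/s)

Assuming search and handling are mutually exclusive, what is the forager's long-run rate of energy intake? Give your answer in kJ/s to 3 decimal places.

R = (0.11×4.25 + 0.041×7.91 + 0.2×5.87) / (1 + 0.11×17.4 + 0.041×15.6 + 0.2×14.3) = 1.966/6.414 = 0.3065 kJ/s.

0.307 kJ/s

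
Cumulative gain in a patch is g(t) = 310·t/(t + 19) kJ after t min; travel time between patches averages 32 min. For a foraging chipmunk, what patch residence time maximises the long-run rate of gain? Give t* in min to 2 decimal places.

24.66 min

Optimal t* satisfies g'(t*) = g(t*)/(T + t*).
g'(t) = 310·19/(t + 19)². Setting 310·19/(t+19)² = 310t/[(t+19)(32+t)] gives 19(32+t) = t(t+19), so t² = 19×32 = 608.
t* = √608 = 24.66 min.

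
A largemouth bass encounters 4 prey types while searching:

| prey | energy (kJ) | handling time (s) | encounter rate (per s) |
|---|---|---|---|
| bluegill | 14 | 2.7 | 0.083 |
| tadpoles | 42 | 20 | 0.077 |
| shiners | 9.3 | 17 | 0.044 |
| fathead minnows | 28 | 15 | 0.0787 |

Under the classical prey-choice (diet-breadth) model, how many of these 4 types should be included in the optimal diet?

3

E/h in descending order: bluegill 5.19, tadpoles 2.1, fathead minnows 1.87, shiners 0.547 kJ/s. The optimal diet is the largest prefix of this list for which every included type satisfies E_i/h_i > R on the types above it.
Rate on top 1: 0.9493. tadpoles: 2.1 > 0.9493 → include.
Rate on top 2: 1.59. fathead minnows: 1.87 > 1.59 → include.
Rate on top 3: 1.673. shiners: 0.547 < 1.673 → exclude; stop.
Optimal diet: bluegill, tadpoles, fathead minnows — 3 of 4 types.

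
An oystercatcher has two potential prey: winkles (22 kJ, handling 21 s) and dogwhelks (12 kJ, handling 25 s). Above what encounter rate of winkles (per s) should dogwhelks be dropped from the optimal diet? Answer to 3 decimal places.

The zero-one rule: include dogwhelks iff E₂/h₂ > λE₁/(1+λh₁). Equality gives the switch point.
λE₁h₂ = E₂ + λE₂h₁ ⇒ λ = E₂/(E₁h₂ − E₂h₁) = 12/(550 − 252) = 0.04027 per s.

0.040 per s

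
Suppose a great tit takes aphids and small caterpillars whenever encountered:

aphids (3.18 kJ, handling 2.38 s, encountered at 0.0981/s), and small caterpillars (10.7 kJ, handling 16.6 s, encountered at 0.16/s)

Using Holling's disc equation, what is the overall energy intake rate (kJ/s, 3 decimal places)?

0.520 kJ/s

R = Σλ_iE_i / (1 + Σλ_ih_i)
Numerator: 0.0981×3.18 + 0.16×10.7 = 2.024
Denominator: 1 + 0.0981×2.38 + 0.16×16.6 = 3.889
R = 2.024/3.889 = 0.5204 kJ/s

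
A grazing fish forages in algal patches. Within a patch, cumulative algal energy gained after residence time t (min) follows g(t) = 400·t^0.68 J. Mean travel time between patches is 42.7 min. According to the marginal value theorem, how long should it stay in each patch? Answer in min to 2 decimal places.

90.74 min

By the marginal value theorem, leave when the instantaneous gain rate g'(t) equals the habitat-wide average g(t)/(T + t).
g'(t) = 0.68·400·t^-0.32. Setting 0.68·400·t^-0.32 = 400·t^0.68/(42.7+t) gives 0.68(42.7+t) = t, so 0.32·t = 0.68×42.7.
t* = 0.68×42.7/0.32 = 90.74 min.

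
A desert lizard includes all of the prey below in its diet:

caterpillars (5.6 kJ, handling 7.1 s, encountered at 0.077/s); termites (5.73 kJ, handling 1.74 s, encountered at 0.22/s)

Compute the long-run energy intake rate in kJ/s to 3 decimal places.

0.877 kJ/s

R = Σλ_iE_i / (1 + Σλ_ih_i)
Numerator: 0.077×5.6 + 0.22×5.73 = 1.692
Denominator: 1 + 0.077×7.1 + 0.22×1.74 = 1.929
R = 1.692/1.929 = 0.8768 kJ/s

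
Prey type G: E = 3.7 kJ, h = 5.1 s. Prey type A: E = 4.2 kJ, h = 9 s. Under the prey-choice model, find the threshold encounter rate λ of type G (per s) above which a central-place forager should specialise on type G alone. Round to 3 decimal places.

0.354 per s

The zero-one rule: include type A iff E₂/h₂ > λE₁/(1+λh₁). Equality gives the switch point.
λE₁h₂ = E₂ + λE₂h₁ ⇒ λ = E₂/(E₁h₂ − E₂h₁) = 4.2/(33.3 − 21.42) = 0.3535 per s.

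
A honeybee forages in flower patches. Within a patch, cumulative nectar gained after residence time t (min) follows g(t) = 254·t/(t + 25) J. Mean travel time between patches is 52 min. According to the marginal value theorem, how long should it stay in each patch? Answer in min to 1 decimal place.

36.1 min

Maximise g(t)/(T+t): set derivative to zero → g'(t)(T+t) = g(t).
g'(t) = 254·25/(t + 25)². Setting 254·25/(t+25)² = 254t/[(t+25)(52+t)] gives 25(52+t) = t(t+25), so t² = 25×52 = 1300.
t* = √1300 = 36.06 min.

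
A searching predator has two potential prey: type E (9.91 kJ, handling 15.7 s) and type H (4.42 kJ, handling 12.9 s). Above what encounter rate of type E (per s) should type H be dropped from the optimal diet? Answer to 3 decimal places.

0.076 per s

The zero-one rule: include type H iff E₂/h₂ > λE₁/(1+λh₁). Equality gives the switch point.
λE₁h₂ = E₂ + λE₂h₁ ⇒ λ = E₂/(E₁h₂ − E₂h₁) = 4.42/(127.8 − 69.39) = 0.07563 per s.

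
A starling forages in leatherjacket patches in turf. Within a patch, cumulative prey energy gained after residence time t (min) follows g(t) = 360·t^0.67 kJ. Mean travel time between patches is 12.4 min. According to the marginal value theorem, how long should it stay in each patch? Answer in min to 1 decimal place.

Optimal t* satisfies g'(t*) = g(t*)/(T + t*).
g'(t) = 0.67·360·t^-0.33. Setting 0.67·360·t^-0.33 = 360·t^0.67/(12.4+t) gives 0.67(12.4+t) = t, so 0.33·t = 0.67×12.4.
t* = 0.67×12.4/0.33 = 25.18 min.

25.2 min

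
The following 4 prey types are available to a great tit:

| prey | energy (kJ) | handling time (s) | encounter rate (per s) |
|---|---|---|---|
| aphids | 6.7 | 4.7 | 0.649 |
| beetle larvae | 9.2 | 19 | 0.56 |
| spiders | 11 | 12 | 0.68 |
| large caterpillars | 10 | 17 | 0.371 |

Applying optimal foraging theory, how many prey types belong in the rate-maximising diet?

Rank by E/h (kJ/s): aphids 1.43, spiders 0.917, large caterpillars 0.588, beetle larvae 0.484. Include each in turn until the next type's E/h falls below the running intake rate.
Rate on top 1: 1.074. spiders: 0.917 < 1.074 → exclude; stop.
Optimal diet: aphids — 1 of 4 types.

1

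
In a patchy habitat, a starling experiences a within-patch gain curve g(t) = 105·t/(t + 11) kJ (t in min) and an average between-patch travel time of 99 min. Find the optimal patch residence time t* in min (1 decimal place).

Optimal t* satisfies g'(t*) = g(t*)/(T + t*).
g'(t) = 105·11/(t + 11)². Setting 105·11/(t+11)² = 105t/[(t+11)(99+t)] gives 11(99+t) = t(t+11), so t² = 11×99 = 1089.
t* = √1089 = 33 min.

33.0 min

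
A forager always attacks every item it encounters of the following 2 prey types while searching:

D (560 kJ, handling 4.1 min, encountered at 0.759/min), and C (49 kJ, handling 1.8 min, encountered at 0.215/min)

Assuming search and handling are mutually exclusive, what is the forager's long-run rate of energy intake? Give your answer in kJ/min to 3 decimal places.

Energy encountered per unit search time: 0.759×560 + 0.215×49 = 435.6 kJ/min.
Handling time per unit search time: 0.759×4.1 + 0.215×1.8 = 3.499.
Rate = 435.6/(1 + 3.499) = 96.82 kJ/min.

96.818 kJ/min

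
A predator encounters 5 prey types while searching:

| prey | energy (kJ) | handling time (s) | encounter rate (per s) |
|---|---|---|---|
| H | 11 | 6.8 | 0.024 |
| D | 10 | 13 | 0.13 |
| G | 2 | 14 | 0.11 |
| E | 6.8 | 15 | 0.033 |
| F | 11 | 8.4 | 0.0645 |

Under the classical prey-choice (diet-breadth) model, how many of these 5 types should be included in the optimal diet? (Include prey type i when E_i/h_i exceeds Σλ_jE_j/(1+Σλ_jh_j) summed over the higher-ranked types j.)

3

E/h in descending order: H 1.62, F 1.31, D 0.769, E 0.453, G 0.143 kJ/s. The optimal diet is the largest prefix of this list for which every included type satisfies E_i/h_i > R on the types above it.
Rate on top 1: 0.227. F: 1.31 > 0.227 → include.
Rate on top 2: 0.571. D: 0.769 > 0.571 → include.
Rate on top 3: 0.6697. E: 0.453 < 0.6697 → exclude; stop.
Optimal diet: H, F, D — 3 of 5 types.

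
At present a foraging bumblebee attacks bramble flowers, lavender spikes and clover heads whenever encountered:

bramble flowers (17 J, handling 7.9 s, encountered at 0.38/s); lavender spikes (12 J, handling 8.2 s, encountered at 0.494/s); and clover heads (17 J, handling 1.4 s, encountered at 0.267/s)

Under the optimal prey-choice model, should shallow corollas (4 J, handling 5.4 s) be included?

No

On bramble flowers, lavender spikes and clover heads alone, R = ΣλE/(1+Σλh) = 16.93/8.427 = 2.009 J/s.
Profitability of shallow corollas: 4/5.4 = 0.7407 J/s.
0.7407 < 2.009, so adding shallow corollas would lower the average — exclude it.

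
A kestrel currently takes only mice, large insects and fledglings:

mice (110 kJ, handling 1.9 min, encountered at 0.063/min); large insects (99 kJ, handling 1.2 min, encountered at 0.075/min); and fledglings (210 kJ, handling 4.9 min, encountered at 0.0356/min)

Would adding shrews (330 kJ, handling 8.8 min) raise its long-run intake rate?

Yes

Current rate: (0.063×110 + 0.075×99 + 0.0356×210)/(1 + 0.063×1.9 + 0.075×1.2 + 0.0356×4.9) = 15.77 kJ/min.
Profitability of shrews: 330/8.8 = 37.5 kJ/min.
Since 37.5 > R, including shrews increases the long-run rate.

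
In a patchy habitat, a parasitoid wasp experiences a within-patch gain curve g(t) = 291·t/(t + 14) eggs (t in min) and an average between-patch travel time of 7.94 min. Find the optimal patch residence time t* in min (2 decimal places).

Maximise g(t)/(T+t): set derivative to zero → g'(t)(T+t) = g(t).
g'(t) = 291·14/(t + 14)². Setting 291·14/(t+14)² = 291t/[(t+14)(7.94+t)] gives 14(7.94+t) = t(t+14), so t² = 14×7.94 = 111.2.
t* = √111.2 = 10.54 min.

10.54 min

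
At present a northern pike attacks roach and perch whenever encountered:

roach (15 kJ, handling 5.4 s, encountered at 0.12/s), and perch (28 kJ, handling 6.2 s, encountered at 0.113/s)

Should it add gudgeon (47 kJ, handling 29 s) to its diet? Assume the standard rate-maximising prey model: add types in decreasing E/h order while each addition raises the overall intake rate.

Intake rate on the current diet: R = (0.12×15 + 0.113×28) / (1 + 0.12×5.4 + 0.113×6.2) = 4.964/2.349 = 2.114 kJ/s.
Profitability of gudgeon: 47/29 = 1.621 kJ/s.
1.621 < 2.114, so adding gudgeon would lower the average — exclude it.

No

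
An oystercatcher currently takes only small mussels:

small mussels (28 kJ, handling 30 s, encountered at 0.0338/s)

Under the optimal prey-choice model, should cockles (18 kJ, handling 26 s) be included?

On small mussels alone, R = ΣλE/(1+Σλh) = 0.9464/2.014 = 0.4699 kJ/s.
Profitability of cockles: 18/26 = 0.6923 kJ/s.
0.6923 > 0.4699, so adding cockles raises the average — include it.

Yes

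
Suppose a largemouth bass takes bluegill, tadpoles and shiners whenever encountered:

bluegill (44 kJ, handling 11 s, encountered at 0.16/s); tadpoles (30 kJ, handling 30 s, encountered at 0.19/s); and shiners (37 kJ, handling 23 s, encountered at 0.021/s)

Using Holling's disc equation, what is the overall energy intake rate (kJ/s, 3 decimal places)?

R = Σλ_iE_i / (1 + Σλ_ih_i)
Numerator: 0.16×44 + 0.19×30 + 0.021×37 = 13.52
Denominator: 1 + 0.16×11 + 0.19×30 + 0.021×23 = 8.943
R = 13.52/8.943 = 1.511 kJ/s

1.511 kJ/s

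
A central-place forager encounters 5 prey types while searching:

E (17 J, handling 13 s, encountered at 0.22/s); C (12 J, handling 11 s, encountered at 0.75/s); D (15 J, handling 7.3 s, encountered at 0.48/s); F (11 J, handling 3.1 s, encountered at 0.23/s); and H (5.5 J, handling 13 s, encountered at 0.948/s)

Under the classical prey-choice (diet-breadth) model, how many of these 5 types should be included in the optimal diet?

E/h in descending order: F 3.55, D 2.05, E 1.31, C 1.09, H 0.423 J/s. The optimal diet is the largest prefix of this list for which every included type satisfies E_i/h_i > R on the types above it.
Rate on top 1: 1.477. D: 2.05 > 1.477 → include.
Rate on top 2: 1.865. E: 1.31 < 1.865 → exclude; stop.
Optimal diet: F, D — 2 of 5 types.

2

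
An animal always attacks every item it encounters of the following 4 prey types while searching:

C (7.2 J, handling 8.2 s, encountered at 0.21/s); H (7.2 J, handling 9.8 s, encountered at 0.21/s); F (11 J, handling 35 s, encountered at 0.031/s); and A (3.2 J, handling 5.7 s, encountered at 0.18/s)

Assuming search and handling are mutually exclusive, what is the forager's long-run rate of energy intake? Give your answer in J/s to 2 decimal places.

0.57 J/s

Energy encountered per unit search time: 0.21×7.2 + 0.21×7.2 + 0.031×11 + 0.18×3.2 = 3.941 J/s.
Handling time per unit search time: 0.21×8.2 + 0.21×9.8 + 0.031×35 + 0.18×5.7 = 5.891.
Rate = 3.941/(1 + 5.891) = 0.5719 J/s.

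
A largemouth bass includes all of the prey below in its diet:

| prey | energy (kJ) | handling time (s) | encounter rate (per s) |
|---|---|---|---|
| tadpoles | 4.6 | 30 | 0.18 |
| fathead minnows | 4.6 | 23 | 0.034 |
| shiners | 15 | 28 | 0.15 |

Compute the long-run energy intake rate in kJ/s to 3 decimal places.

R = Σλ_iE_i / (1 + Σλ_ih_i)
Numerator: 0.18×4.6 + 0.034×4.6 + 0.15×15 = 3.234
Denominator: 1 + 0.18×30 + 0.034×23 + 0.15×28 = 11.38
R = 3.234/11.38 = 0.2842 kJ/s

0.284 kJ/s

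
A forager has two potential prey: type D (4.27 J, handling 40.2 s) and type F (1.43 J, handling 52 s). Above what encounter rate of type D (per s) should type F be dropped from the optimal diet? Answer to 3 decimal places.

The zero-one rule: include type F iff E₂/h₂ > λE₁/(1+λh₁). Equality gives the switch point.
λE₁h₂ = E₂ + λE₂h₁ ⇒ λ = E₂/(E₁h₂ − E₂h₁) = 1.43/(222 − 57.49) = 0.00869 per s.

0.009 per s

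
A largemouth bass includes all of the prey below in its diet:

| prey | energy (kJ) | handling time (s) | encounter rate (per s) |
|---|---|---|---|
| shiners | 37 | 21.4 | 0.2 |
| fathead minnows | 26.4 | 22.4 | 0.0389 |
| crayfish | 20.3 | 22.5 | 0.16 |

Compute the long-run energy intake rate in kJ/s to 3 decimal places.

1.197 kJ/s

R = (0.2×37 + 0.0389×26.4 + 0.16×20.3) / (1 + 0.2×21.4 + 0.0389×22.4 + 0.16×22.5) = 11.67/9.751 = 1.197 kJ/s.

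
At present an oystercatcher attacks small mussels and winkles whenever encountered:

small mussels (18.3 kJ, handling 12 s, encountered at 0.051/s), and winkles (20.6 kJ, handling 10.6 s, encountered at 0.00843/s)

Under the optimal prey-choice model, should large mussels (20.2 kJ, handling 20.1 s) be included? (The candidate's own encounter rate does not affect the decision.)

Yes

On small mussels and winkles alone, R = ΣλE/(1+Σλh) = 1.107/1.701 = 0.6506 kJ/s.
large mussels: E/h = 20.2/20.1 = 1.005 kJ/s.
1.005 > 0.6506, so adding large mussels raises the average — include it.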